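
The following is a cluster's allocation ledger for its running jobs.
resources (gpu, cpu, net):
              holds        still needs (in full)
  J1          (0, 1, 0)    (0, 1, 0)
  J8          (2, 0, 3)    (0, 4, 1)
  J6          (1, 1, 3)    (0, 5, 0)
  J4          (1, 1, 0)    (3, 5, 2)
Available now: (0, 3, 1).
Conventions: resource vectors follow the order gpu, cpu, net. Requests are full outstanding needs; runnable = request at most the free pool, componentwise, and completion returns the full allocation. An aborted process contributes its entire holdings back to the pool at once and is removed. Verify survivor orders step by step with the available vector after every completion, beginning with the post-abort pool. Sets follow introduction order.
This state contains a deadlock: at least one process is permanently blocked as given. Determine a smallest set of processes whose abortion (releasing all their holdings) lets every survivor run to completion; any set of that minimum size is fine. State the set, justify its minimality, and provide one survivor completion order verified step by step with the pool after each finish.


The answer: abort J4.
Key observation: the returned (1, 1, 0) from J4 is what brings J6 — unrunnable before, under any order — into play at step 3.
No smaller set exists: with zero aborts the deadlock remains.
One survivor order: J1, J8, J6. Verifying each step (post-abort pool first):
  pool = (1, 4, 1)
  run J1 (needs (0, 1, 0), free (1, 4, 1)); after release of (0, 1, 0) the pool is (1, 5, 1)
  run J8 (needs (0, 4, 1), free (1, 5, 1)); after release of (2, 0, 3) the pool is (3, 5, 4)
  run J6 (needs (0, 5, 0), free (3, 5, 4)); after release of (1, 1, 3) the pool is (4, 6, 7)


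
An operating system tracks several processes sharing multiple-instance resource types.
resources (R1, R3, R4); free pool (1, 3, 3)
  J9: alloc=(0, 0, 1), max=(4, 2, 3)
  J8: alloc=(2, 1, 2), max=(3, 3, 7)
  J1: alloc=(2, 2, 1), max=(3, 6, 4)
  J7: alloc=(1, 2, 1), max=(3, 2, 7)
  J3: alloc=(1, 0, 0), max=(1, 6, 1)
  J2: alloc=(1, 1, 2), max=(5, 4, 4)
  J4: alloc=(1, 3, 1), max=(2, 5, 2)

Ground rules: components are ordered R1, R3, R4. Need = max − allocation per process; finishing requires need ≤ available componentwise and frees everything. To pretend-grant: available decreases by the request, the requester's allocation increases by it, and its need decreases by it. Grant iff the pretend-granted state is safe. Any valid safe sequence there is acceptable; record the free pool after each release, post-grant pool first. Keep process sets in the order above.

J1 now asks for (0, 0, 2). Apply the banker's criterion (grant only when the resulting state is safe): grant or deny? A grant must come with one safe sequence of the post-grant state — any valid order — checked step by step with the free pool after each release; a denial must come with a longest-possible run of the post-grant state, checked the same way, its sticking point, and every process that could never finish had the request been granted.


GRANT: granting preserves safety; a valid post-grant sequence is J4, J1, J9, J2, J3, J8, J7.
Key observation: (1, 3, 1) free after granting still covers J4 first, and each release covers the next.
Step-by-step check of the post-grant state:
  pool = (1, 3, 1)
  J4: need (1, 2, 1) fits (1, 3, 1); releases (1, 3, 1), pool now (2, 6, 2)
  J1: need (1, 4, 1) fits (2, 6, 2); releases (2, 2, 3), pool now (4, 8, 5)
  J9: need (4, 2, 2) fits (4, 8, 5); releases (0, 0, 1), pool now (4, 8, 6)
  J2: need (4, 3, 2) fits (4, 8, 6); releases (1, 1, 2), pool now (5, 9, 8)
  J3: need (0, 6, 1) fits (5, 9, 8); releases (1, 0, 0), pool now (6, 9, 8)
  J8: need (1, 2, 5) fits (6, 9, 8); releases (2, 1, 2), pool now (8, 10, 10)
  J7: need (2, 0, 6) fits (8, 10, 10); releases (1, 2, 1), pool now (9, 12, 11)


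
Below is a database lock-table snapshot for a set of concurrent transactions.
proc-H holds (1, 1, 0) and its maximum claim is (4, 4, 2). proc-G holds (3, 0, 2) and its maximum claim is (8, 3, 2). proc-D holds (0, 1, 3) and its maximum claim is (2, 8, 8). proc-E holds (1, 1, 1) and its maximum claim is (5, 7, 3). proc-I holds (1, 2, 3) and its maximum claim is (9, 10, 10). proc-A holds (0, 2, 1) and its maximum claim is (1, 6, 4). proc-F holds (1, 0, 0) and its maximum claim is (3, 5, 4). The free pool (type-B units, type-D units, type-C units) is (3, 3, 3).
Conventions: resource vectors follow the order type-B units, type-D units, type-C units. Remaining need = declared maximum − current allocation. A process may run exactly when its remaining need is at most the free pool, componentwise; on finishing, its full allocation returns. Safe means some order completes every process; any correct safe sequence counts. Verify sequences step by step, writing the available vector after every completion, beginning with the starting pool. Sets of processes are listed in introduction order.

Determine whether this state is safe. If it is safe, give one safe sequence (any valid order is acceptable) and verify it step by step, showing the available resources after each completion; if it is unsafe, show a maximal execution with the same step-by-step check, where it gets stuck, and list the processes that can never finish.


The state is SAFE; one workable sequence: proc-H, proc-A, proc-E, proc-G, proc-F, proc-D, proc-I.
Key observation: reading the order forward, proc-H is the first process whose need (3, 3, 2) meets the free pool (3, 3, 3) exactly on a resource it requests.
Step-by-step check:
  pool = (3, 3, 3)
  proc-H: need (3, 3, 2) fits (3, 3, 3); releases (1, 1, 0), pool now (4, 4, 3)
  proc-A: need (1, 4, 3) fits (4, 4, 3); releases (0, 2, 1), pool now (4, 6, 4)
  proc-E: need (4, 6, 2) fits (4, 6, 4); releases (1, 1, 1), pool now (5, 7, 5)
  proc-G: need (5, 3, 0) fits (5, 7, 5); releases (3, 0, 2), pool now (8, 7, 7)
  proc-F: need (2, 5, 4) fits (8, 7, 7); releases (1, 0, 0), pool now (9, 7, 7)
  proc-D: need (2, 7, 5) fits (9, 7, 7); releases (0, 1, 3), pool now (9, 8, 10)
  proc-I: need (8, 8, 7) fits (9, 8, 10); releases (1, 2, 3), pool now (10, 10, 13)


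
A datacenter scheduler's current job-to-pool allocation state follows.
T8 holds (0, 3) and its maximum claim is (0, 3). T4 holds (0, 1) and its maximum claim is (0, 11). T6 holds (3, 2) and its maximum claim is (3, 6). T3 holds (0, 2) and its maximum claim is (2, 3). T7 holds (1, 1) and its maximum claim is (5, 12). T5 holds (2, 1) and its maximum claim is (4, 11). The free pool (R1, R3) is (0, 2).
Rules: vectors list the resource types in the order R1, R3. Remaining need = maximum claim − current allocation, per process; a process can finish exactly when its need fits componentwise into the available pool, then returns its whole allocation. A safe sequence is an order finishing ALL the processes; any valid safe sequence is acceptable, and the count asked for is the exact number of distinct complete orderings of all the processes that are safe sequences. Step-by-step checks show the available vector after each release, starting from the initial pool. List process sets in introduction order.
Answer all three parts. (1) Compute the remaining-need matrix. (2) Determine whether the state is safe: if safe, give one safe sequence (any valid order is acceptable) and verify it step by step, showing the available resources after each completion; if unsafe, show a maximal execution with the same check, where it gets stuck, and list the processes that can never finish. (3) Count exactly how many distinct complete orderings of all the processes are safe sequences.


(1) Remaining need (order R1, R3):
  T8: (0, 0)
  T4: (0, 10)
  T6: (0, 4)
  T3: (2, 1)
  T7: (4, 11)
  T5: (2, 10)
(2) The state is UNSAFE.
Key observation: the wall is R3: completing T8, T6, T3 brings the pool only to (3, 9), and all the rest need more.
A maximal execution: T8, T6, T3 — then nothing else fits. Check, step by step:
  pool = (0, 2)
  T8: need (0, 0) fits (0, 2); releases (0, 3), pool now (0, 5)
  T6: need (0, 4) fits (0, 5); releases (3, 2), pool now (3, 7)
  T3: need (2, 1) fits (3, 7); releases (0, 2), pool now (3, 9)
  T4 still needs (0, 10) but only (3, 9) is free — short on R3
  T7 still needs (4, 11) but only (3, 9) is free — short on R1 and R3
  T5 still needs (2, 10) but only (3, 9) is free — short on R3
Permanently blocked: T4, T7 and T5.
(3) Precisely 0 of the possible complete orderings are safe sequences.


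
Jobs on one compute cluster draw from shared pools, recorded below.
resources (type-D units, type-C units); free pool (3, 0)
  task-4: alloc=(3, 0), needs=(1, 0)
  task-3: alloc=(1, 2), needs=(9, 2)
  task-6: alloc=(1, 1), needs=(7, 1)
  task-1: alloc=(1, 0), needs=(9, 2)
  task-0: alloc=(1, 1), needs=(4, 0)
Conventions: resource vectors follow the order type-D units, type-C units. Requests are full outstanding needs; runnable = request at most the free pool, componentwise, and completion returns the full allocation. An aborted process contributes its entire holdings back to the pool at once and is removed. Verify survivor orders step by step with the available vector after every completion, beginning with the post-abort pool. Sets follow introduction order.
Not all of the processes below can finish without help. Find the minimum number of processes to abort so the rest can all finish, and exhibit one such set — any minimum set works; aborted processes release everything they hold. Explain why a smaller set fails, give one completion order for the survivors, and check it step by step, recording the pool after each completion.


Minimum abort set: task-1.
Key observation: the deadlocked task-3 becomes finishable only because task-1 released (1, 0); it completes at step 4 below.
Why nothing smaller works: aborting no one leaves the state deadlocked as given.
Survivors finish in the order: task-4, task-0, task-6, task-3. Check, step by step (pool after the aborts first):
  pool = (4, 0)
  run task-4 (needs (1, 0), free (4, 0)); after release of (3, 0) the pool is (7, 0)
  run task-0 (needs (4, 0), free (7, 0)); after release of (1, 1) the pool is (8, 1)
  run task-6 (needs (7, 1), free (8, 1)); after release of (1, 1) the pool is (9, 2)
  run task-3 (needs (9, 2), free (9, 2)); after release of (1, 2) the pool is (10, 4)


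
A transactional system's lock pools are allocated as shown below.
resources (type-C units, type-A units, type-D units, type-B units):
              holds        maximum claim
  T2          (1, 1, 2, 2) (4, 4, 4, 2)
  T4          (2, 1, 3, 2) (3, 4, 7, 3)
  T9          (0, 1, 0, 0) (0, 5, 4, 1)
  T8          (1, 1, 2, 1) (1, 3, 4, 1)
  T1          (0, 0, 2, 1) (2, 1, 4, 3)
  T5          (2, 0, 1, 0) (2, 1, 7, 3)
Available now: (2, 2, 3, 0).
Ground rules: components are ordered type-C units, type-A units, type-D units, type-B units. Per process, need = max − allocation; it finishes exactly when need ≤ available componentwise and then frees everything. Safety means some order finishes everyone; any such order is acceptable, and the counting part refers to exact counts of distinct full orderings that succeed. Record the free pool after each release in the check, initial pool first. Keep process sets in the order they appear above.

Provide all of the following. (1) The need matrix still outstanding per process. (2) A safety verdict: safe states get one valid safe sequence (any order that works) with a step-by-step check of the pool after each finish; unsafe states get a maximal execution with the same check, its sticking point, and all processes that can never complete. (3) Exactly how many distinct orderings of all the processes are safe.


(1) Need matrix, components ordered type-C units, type-A units, type-D units, type-B units:
  T2: (3, 3, 2, 0)
  T4: (1, 3, 4, 1)
  T9: (0, 4, 4, 1)
  T8: (0, 2, 2, 0)
  T1: (2, 1, 2, 2)
  T5: (0, 1, 6, 3)
(2) SAFE — a valid safe sequence is T8, T2, T1, T4, T9, T5.
Key observation: the first exact fit in this order is T8 — it needs (0, 2, 2, 0) with (2, 2, 3, 0) free, meeting a requested resource to the last unit.
Walking it through:
  pool = (2, 2, 3, 0)
  run T8 (needs (0, 2, 2, 0), free (2, 2, 3, 0)); after release of (1, 1, 2, 1) the pool is (3, 3, 5, 1)
  run T2 (needs (3, 3, 2, 0), free (3, 3, 5, 1)); after release of (1, 1, 2, 2) the pool is (4, 4, 7, 3)
  run T1 (needs (2, 1, 2, 2), free (4, 4, 7, 3)); after release of (0, 0, 2, 1) the pool is (4, 4, 9, 4)
  run T4 (needs (1, 3, 4, 1), free (4, 4, 9, 4)); after release of (2, 1, 3, 2) the pool is (6, 5, 12, 6)
  run T9 (needs (0, 4, 4, 1), free (6, 5, 12, 6)); after release of (0, 1, 0, 0) the pool is (6, 6, 12, 6)
  run T5 (needs (0, 1, 6, 3), free (6, 6, 12, 6)); after release of (2, 0, 1, 0) the pool is (8, 6, 13, 6)
(3) The exact count: 48 of the possible complete orderings are safe sequences.


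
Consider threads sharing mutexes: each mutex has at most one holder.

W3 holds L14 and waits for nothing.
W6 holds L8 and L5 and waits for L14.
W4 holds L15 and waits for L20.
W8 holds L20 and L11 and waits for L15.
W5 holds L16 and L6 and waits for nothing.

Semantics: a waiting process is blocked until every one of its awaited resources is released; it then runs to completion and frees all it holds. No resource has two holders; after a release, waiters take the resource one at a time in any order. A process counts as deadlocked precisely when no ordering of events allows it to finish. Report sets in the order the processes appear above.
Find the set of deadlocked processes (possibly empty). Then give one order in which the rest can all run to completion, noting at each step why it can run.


The deadlocked set is W4 and W8.
Key observation: W4 -> W8 -> W4 is a circular wait — nothing in it can go first; no other process is dragged down with it.
The rest can finish in the order W5, W3, W6.
Verifying each step:
  run W5 (it waits on nothing); releases L16 and L6
  run W3 (it waits on nothing); releases L14
  W6: everything it awaited (L14) is free; runs, freeing L8 and L5


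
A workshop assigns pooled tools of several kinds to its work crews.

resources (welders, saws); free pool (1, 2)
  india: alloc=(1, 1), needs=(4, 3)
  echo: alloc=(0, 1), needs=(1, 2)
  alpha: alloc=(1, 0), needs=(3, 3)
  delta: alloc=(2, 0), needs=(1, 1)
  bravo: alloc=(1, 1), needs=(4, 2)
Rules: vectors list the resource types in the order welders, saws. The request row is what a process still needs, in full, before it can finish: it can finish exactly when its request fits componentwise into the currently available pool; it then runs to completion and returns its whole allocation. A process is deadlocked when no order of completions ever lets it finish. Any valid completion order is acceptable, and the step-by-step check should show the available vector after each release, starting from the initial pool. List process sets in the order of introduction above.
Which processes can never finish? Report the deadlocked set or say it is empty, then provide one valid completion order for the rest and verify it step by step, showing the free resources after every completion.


No process is deadlocked.
Key observation: no deadlock: echo fits now, and the freed resources carry the rest through.
One completion order for the rest: echo, delta, alpha, bravo, india. Verifying each step:
  pool = (1, 2)
  echo: need (1, 2) fits (1, 2); releases (0, 1), pool now (1, 3)
  delta: need (1, 1) fits (1, 3); releases (2, 0), pool now (3, 3)
  alpha: need (3, 3) fits (3, 3); releases (1, 0), pool now (4, 3)
  bravo: need (4, 2) fits (4, 3); releases (1, 1), pool now (5, 4)
  india: need (4, 3) fits (5, 4); releases (1, 1), pool now (6, 5)


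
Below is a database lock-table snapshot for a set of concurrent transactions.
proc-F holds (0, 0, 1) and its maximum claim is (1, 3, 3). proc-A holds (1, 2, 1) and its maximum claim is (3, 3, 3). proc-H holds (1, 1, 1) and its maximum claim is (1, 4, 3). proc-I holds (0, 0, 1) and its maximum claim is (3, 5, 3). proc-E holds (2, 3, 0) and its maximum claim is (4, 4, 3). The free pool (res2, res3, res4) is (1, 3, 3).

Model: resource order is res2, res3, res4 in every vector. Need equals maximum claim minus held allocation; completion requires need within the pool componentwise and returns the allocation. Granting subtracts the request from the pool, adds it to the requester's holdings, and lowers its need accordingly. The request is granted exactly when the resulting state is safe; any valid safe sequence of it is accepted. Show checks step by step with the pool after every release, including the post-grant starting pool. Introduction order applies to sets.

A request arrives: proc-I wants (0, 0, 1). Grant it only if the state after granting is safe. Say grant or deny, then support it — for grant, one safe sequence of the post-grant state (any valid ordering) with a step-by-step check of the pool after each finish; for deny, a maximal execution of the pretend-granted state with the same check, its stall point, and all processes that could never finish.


GRANT. The post-grant state is safe; one safe sequence: proc-H, proc-F, proc-E, proc-I, proc-A.
Key observation: post-grant, (1, 3, 2) remains, and an order beginning with proc-H completes everyone.
Verifying the post-grant state step by step:
  pool = (1, 3, 2)
  proc-H needs (0, 3, 2) <= (1, 3, 2) -> finishes; pool += (1, 1, 1) = (2, 4, 3)
  proc-F needs (1, 3, 2) <= (2, 4, 3) -> finishes; pool += (0, 0, 1) = (2, 4, 4)
  proc-E needs (2, 1, 3) <= (2, 4, 4) -> finishes; pool += (2, 3, 0) = (4, 7, 4)
  proc-I needs (3, 5, 1) <= (4, 7, 4) -> finishes; pool += (0, 0, 2) = (4, 7, 6)
  proc-A needs (2, 1, 2) <= (4, 7, 6) -> finishes; pool += (1, 2, 1) = (5, 9, 7)


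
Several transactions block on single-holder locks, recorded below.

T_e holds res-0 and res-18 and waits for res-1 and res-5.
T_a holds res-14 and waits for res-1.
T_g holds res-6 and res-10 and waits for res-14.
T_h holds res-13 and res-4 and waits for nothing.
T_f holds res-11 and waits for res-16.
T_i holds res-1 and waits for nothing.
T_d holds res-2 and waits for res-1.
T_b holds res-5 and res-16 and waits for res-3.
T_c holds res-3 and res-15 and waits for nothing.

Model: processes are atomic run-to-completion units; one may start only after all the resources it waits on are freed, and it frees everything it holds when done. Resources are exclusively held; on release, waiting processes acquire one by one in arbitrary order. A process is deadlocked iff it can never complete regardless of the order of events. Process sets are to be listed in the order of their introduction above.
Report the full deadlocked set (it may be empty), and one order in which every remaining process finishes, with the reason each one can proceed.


No process is deadlocked.
Key observation: there is no circular wait here — follow any chain and it reaches a process that is free to run now.
A valid finishing order for the others: T_i, T_c, T_d, T_a, T_b, T_h, T_g, T_e, T_f.
Walking it through:
  T_i waits on nothing -> runs at once and releases res-1
  T_c waits on nothing -> runs at once and releases res-3 and res-15
  run T_d (all its waits — res-1 — are resolved); releases res-2
  run T_a (all its waits — res-1 — are resolved); releases res-14
  run T_b (all its waits — res-3 — are resolved); releases res-5 and res-16
  T_h waits on nothing -> runs at once and releases res-13 and res-4
  run T_g (all its waits — res-14 — are resolved); releases res-6 and res-10
  run T_e (all its waits — res-1 and res-5 — are resolved); releases res-0 and res-18
  run T_f (all its waits — res-16 — are resolved); releases res-11


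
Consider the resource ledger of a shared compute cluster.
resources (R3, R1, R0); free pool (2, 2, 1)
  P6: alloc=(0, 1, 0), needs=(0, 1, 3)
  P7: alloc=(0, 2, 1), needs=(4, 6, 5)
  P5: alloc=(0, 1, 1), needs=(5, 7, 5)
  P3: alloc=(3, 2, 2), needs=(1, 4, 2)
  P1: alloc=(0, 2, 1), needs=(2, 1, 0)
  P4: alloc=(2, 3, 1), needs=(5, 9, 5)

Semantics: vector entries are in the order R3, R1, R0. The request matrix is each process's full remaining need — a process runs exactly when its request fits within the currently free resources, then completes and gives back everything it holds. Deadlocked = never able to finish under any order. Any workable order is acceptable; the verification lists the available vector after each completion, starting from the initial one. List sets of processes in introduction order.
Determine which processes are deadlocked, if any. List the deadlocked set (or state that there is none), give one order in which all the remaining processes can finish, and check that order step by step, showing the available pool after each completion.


Deadlocked set: P7, P5 and P4.
Key observation: no order helps: past P1, P3, P6, the free pool tops out at (5, 7, 4), below what each blocked process needs in R0.
One completion order for the rest: P1, P3, P6. Walking it through:
  pool = (2, 2, 1)
  P1: need (2, 1, 0) fits (2, 2, 1); releases (0, 2, 1), pool now (2, 4, 2)
  P3: need (1, 4, 2) fits (2, 4, 2); releases (3, 2, 2), pool now (5, 6, 4)
  P6: need (0, 1, 3) fits (5, 6, 4); releases (0, 1, 0), pool now (5, 7, 4)
None of the blocked processes ever fits:
  P7 still needs (4, 6, 5) but only (5, 7, 4) is free — short on R0
  P5 still needs (5, 7, 5) but only (5, 7, 4) is free — short on R0
  P4 still needs (5, 9, 5) but only (5, 7, 4) is free — short on R1 and R0


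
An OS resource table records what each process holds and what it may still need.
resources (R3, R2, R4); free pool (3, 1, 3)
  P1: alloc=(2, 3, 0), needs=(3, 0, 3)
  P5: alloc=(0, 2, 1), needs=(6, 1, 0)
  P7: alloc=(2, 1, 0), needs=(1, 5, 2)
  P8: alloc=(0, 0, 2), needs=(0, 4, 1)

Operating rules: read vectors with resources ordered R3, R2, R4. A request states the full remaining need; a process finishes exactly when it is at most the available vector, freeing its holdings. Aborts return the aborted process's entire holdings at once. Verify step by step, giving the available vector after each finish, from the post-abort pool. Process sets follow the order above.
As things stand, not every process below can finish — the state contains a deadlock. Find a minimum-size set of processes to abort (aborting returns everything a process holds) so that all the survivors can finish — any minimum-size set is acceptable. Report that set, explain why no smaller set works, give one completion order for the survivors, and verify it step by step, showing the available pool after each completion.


Minimum abort set: P7.
Key observation: before aborting P7, P5 was permanently blocked — no order could ever run it; afterwards it completes at step 2.
No smaller set exists: with zero aborts the deadlock remains.
One survivor order: P1, P5, P8. Verifying each step (post-abort pool first):
  pool = (5, 2, 3)
  P1: need (3, 0, 3) fits (5, 2, 3); releases (2, 3, 0), pool now (7, 5, 3)
  P5: need (6, 1, 0) fits (7, 5, 3); releases (0, 2, 1), pool now (7, 7, 4)
  P8: need (0, 4, 1) fits (7, 7, 4); releases (0, 0, 2), pool now (7, 7, 6)


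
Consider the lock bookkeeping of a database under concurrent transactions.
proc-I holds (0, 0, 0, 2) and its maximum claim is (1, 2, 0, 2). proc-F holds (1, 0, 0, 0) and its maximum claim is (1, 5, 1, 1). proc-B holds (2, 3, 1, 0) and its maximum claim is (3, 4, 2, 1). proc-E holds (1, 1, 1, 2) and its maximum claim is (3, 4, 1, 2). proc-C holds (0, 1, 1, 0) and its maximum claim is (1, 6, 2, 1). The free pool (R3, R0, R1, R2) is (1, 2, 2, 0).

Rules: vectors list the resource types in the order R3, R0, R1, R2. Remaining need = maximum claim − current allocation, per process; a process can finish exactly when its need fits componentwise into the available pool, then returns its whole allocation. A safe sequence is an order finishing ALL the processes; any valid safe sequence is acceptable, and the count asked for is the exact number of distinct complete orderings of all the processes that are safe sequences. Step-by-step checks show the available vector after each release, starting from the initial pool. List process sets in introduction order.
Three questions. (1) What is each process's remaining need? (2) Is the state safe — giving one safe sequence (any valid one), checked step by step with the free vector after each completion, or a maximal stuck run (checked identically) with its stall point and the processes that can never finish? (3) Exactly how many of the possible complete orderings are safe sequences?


(1) Outstanding need per process (order R3, R0, R1, R2):
  proc-I: (1, 2, 0, 0)
  proc-F: (0, 5, 1, 1)
  proc-B: (1, 1, 1, 1)
  proc-E: (2, 3, 0, 0)
  proc-C: (1, 5, 1, 1)
(2) SAFE — a valid safe sequence is proc-I, proc-B, proc-F, proc-C, proc-E.
Key observation: proc-I is the earliest step where a requested resource binds exactly: need (1, 2, 0, 0), pool (1, 2, 2, 0) at its turn.
Step-by-step check:
  pool = (1, 2, 2, 0)
  proc-I: need (1, 2, 0, 0) fits (1, 2, 2, 0); releases (0, 0, 0, 2), pool now (1, 2, 2, 2)
  proc-B: need (1, 1, 1, 1) fits (1, 2, 2, 2); releases (2, 3, 1, 0), pool now (3, 5, 3, 2)
  proc-F: need (0, 5, 1, 1) fits (3, 5, 3, 2); releases (1, 0, 0, 0), pool now (4, 5, 3, 2)
  proc-C: need (1, 5, 1, 1) fits (4, 5, 3, 2); releases (0, 1, 1, 0), pool now (4, 6, 4, 2)
  proc-E: need (2, 3, 0, 0) fits (4, 6, 4, 2); releases (1, 1, 1, 2), pool now (5, 7, 5, 4)
(3) Exactly 6 of the possible complete orderings are safe sequences.


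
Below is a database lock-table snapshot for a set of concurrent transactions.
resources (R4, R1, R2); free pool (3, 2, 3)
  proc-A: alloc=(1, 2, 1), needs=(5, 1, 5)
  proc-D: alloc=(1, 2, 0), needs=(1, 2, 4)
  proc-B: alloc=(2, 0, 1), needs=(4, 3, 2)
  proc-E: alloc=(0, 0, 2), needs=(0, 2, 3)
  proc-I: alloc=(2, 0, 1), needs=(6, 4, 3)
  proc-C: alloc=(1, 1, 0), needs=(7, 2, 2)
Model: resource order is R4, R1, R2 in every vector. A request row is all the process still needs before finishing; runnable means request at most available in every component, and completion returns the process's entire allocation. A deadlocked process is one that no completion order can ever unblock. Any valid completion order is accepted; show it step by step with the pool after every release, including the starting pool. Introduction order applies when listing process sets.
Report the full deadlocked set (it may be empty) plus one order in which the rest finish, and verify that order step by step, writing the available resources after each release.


No process is deadlocked.
Key observation: proc-E leads a chain of completions in which each release enables another process.
One completion order for the rest: proc-E, proc-D, proc-B, proc-A, proc-C, proc-I. Step-by-step check:
  pool = (3, 2, 3)
  proc-E: need (0, 2, 3) fits (3, 2, 3); releases (0, 0, 2), pool now (3, 2, 5)
  proc-D: need (1, 2, 4) fits (3, 2, 5); releases (1, 2, 0), pool now (4, 4, 5)
  proc-B: need (4, 3, 2) fits (4, 4, 5); releases (2, 0, 1), pool now (6, 4, 6)
  proc-A: need (5, 1, 5) fits (6, 4, 6); releases (1, 2, 1), pool now (7, 6, 7)
  proc-C: need (7, 2, 2) fits (7, 6, 7); releases (1, 1, 0), pool now (8, 7, 7)
  proc-I: need (6, 4, 3) fits (8, 7, 7); releases (2, 0, 1), pool now (10, 7, 8)


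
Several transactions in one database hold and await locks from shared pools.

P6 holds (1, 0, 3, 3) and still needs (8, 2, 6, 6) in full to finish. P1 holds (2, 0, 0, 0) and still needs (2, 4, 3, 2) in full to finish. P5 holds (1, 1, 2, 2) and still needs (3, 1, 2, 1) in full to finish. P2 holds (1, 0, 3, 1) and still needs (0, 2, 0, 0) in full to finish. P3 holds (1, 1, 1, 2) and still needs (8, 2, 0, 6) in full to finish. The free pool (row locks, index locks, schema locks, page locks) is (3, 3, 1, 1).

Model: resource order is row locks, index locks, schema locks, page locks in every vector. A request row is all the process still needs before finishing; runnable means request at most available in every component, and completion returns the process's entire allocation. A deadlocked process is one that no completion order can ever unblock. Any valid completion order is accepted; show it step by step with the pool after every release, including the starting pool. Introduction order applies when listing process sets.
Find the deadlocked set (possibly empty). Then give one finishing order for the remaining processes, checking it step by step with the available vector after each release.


Deadlocked set: P6 and P3.
Key observation: no order helps: past P2, P5, P1, the free pool tops out at (7, 4, 6, 4), below what each blocked process needs in row locks.
The rest can finish in the order P2, P5, P1. Verifying each step:
  pool = (3, 3, 1, 1)
  P2: need (0, 2, 0, 0) fits (3, 3, 1, 1); releases (1, 0, 3, 1), pool now (4, 3, 4, 2)
  P5: need (3, 1, 2, 1) fits (4, 3, 4, 2); releases (1, 1, 2, 2), pool now (5, 4, 6, 4)
  P1: need (2, 4, 3, 2) fits (5, 4, 6, 4); releases (2, 0, 0, 0), pool now (7, 4, 6, 4)
The stuck group stays short no matter what:
  blocked: P6 wants (8, 2, 6, 6), pool (7, 4, 6, 4) — not enough row locks and page locks
  blocked: P3 wants (8, 2, 0, 6), pool (7, 4, 6, 4) — not enough row locks and page locks


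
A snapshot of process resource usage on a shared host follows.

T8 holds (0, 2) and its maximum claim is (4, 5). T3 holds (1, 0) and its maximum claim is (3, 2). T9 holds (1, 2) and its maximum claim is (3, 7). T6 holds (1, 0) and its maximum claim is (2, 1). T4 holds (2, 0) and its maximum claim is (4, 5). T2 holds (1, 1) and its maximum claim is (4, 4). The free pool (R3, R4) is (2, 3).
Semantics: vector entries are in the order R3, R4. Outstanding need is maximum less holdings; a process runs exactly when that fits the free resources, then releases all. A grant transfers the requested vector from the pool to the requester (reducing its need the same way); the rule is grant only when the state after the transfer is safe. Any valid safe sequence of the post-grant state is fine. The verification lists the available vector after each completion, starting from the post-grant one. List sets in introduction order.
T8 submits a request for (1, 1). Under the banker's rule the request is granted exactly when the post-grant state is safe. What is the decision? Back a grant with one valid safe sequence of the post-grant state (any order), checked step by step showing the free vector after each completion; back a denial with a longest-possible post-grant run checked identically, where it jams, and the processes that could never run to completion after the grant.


GRANT — the state after the grant stays safe, e.g. via T6, T3, T8, T9, T2, T4.
Key observation: the transfer keeps a workable pool ((1, 2)); T6 starts the safe sequence.
Verifying the post-grant state step by step:
  pool = (1, 2)
  run T6 (needs (1, 1), free (1, 2)); after release of (1, 0) the pool is (2, 2)
  run T3 (needs (2, 2), free (2, 2)); after release of (1, 0) the pool is (3, 2)
  run T8 (needs (3, 2), free (3, 2)); after release of (1, 3) the pool is (4, 5)
  run T9 (needs (2, 5), free (4, 5)); after release of (1, 2) the pool is (5, 7)
  run T2 (needs (3, 3), free (5, 7)); after release of (1, 1) the pool is (6, 8)
  run T4 (needs (2, 5), free (6, 8)); after release of (2, 0) the pool is (8, 8)


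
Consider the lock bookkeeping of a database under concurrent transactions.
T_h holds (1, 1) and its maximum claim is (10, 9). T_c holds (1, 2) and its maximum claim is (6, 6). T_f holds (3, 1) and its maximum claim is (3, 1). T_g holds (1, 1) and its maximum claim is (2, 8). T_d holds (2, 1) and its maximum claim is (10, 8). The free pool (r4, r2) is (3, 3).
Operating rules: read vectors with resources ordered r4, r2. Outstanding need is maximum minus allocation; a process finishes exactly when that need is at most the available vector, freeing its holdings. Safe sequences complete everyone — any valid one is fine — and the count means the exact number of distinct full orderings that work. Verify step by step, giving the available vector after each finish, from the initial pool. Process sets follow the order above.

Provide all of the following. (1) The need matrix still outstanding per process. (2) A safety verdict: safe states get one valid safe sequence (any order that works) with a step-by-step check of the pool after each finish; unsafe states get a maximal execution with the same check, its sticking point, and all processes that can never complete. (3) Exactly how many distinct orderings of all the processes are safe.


(1) Need matrix, components ordered r4, r2:
  T_h: (9, 8)
  T_c: (5, 4)
  T_f: (0, 0)
  T_g: (1, 7)
  T_d: (8, 7)
(2) UNSAFE — no complete ordering exists.
Key observation: no order helps: past T_f, T_c, the free pool tops out at (7, 6), below what each blocked process needs in r2.
Going as far as possible: T_f, T_c; after that, nothing fits. Walking it through:
  pool = (3, 3)
  run T_f (needs (0, 0), free (3, 3)); after release of (3, 1) the pool is (6, 4)
  run T_c (needs (5, 4), free (6, 4)); after release of (1, 2) the pool is (7, 6)
  blocked: T_h wants (9, 8), pool (7, 6) — not enough r4 and r2
  blocked: T_g wants (1, 7), pool (7, 6) — not enough r2
  blocked: T_d wants (8, 7), pool (7, 6) — not enough r4 and r2
Permanently blocked: T_h, T_g and T_d.
(3) Precisely 0 of the possible complete orderings are safe sequences.


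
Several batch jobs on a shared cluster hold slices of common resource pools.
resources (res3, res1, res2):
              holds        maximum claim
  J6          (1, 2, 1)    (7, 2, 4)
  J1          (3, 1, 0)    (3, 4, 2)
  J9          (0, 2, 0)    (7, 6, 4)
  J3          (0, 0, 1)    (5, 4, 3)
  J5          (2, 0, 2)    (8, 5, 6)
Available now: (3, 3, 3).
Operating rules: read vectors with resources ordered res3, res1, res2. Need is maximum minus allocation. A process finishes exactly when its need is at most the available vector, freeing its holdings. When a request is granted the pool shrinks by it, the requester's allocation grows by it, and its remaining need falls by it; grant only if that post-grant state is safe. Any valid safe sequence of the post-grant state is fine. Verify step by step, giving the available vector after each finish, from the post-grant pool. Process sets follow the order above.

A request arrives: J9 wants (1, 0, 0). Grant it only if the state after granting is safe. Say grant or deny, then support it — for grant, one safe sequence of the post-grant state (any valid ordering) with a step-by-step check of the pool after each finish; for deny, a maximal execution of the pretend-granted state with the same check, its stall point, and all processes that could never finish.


DENY: after the grant no complete ordering would exist.
Key observation: even finishing J1, J3 leaves just (5, 4, 4) free — too little res3 for any of the remaining processes.
On the post-grant state, J1, J3 is a maximal run — nothing extends it. Walking it through:
  pool = (2, 3, 3)
  run J1 (needs (0, 3, 2), free (2, 3, 3)); after release of (3, 1, 0) the pool is (5, 4, 3)
  run J3 (needs (5, 4, 2), free (5, 4, 3)); after release of (0, 0, 1) the pool is (5, 4, 4)
  J6 still needs (6, 0, 3) but only (5, 4, 4) is free — short on res3
  J9 still needs (6, 4, 4) but only (5, 4, 4) is free — short on res3
  J5 still needs (6, 5, 4) but only (5, 4, 4) is free — short on res3 and res1
Had the request been granted, J6, J9 and J5 could never finish.


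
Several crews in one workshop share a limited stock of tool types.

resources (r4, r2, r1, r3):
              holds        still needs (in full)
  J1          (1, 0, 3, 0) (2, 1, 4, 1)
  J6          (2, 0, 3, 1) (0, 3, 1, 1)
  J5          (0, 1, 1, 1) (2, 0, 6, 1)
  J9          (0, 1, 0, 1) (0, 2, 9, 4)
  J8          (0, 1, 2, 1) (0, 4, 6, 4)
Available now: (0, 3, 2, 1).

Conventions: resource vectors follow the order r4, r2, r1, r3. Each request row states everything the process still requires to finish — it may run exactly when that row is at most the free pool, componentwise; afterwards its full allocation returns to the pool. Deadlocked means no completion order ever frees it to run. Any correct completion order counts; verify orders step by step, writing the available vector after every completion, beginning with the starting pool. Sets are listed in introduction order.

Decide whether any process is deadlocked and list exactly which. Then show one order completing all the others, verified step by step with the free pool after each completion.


Deadlocked set: J9 and J8.
Key observation: after J6, J1, J5 complete, (3, 4, 9, 3) is the best the pool ever gets, yet each leftover process wants more r3.
One completion order for the rest: J6, J1, J5. Verifying each step:
  pool = (0, 3, 2, 1)
  J6 needs (0, 3, 1, 1) <= (0, 3, 2, 1) -> finishes; pool += (2, 0, 3, 1) = (2, 3, 5, 2)
  J1 needs (2, 1, 4, 1) <= (2, 3, 5, 2) -> finishes; pool += (1, 0, 3, 0) = (3, 3, 8, 2)
  J5 needs (2, 0, 6, 1) <= (3, 3, 8, 2) -> finishes; pool += (0, 1, 1, 1) = (3, 4, 9, 3)
The stuck group stays short no matter what:
  J9 cannot run: need (0, 2, 9, 4) vs free (3, 4, 9, 3) (insufficient r3)
  J8 cannot run: need (0, 4, 6, 4) vs free (3, 4, 9, 3) (insufficient r3)


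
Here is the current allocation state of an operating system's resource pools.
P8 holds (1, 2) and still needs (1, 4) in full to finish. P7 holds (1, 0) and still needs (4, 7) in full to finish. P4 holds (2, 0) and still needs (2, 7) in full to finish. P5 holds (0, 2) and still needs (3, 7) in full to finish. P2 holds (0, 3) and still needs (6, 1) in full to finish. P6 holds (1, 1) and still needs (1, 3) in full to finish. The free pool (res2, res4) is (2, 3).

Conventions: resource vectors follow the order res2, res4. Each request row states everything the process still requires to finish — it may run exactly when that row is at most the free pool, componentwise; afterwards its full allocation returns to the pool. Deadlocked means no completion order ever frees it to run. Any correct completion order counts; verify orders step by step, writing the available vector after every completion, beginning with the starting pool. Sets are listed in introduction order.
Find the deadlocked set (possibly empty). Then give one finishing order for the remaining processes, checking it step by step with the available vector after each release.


The deadlocked set is P7, P4, P5 and P2.
Key observation: after P6, P8 the pool peaks at (4, 6), and each blocked process is short somewhere: P7 on res4; P4 on res4; P5 on res4; P2 on res2.
A valid finishing order for the others: P6, P8. Check, step by step:
  pool = (2, 3)
  run P6 (needs (1, 3), free (2, 3)); after release of (1, 1) the pool is (3, 4)
  run P8 (needs (1, 4), free (3, 4)); after release of (1, 2) the pool is (4, 6)
The stuck group stays short no matter what:
  P7 still needs (4, 7) but only (4, 6) is free — short on res4
  P4 still needs (2, 7) but only (4, 6) is free — short on res4
  P5 still needs (3, 7) but only (4, 6) is free — short on res4
  P2 still needs (6, 1) but only (4, 6) is free — short on res2


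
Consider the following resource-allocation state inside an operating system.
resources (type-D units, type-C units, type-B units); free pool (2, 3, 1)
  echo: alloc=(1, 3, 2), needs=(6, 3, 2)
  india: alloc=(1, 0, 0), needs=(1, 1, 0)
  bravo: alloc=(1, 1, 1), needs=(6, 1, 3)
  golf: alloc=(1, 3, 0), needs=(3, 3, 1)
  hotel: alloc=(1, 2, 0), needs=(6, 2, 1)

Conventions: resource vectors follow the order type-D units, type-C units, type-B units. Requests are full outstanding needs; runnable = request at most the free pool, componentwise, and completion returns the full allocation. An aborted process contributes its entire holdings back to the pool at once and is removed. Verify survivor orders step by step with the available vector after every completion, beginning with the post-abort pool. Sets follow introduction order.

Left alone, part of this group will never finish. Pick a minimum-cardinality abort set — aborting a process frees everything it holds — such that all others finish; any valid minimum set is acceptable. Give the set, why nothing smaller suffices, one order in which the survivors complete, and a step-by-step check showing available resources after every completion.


Minimum abort set: echo and bravo.
Key observation: the deadlocked hotel becomes finishable only because echo and bravo released (2, 4, 3); it completes at step 3 below.
Why nothing smaller works — every single abort fails: echo alone leaves bravo blocked (short on type-D units); india alone leaves echo blocked (short on type-D units and type-B units); bravo alone leaves echo blocked (short on type-D units); golf alone leaves echo blocked (short on type-D units and type-B units); hotel alone leaves echo blocked (short on type-D units and type-B units).
The survivors complete as india, golf, hotel. Check, step by step (starting from the post-abort pool):
  pool = (4, 7, 4)
  india: need (1, 1, 0) fits (4, 7, 4); releases (1, 0, 0), pool now (5, 7, 4)
  golf: need (3, 3, 1) fits (5, 7, 4); releases (1, 3, 0), pool now (6, 10, 4)
  hotel: need (6, 2, 1) fits (6, 10, 4); releases (1, 2, 0), pool now (7, 12, 4)
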